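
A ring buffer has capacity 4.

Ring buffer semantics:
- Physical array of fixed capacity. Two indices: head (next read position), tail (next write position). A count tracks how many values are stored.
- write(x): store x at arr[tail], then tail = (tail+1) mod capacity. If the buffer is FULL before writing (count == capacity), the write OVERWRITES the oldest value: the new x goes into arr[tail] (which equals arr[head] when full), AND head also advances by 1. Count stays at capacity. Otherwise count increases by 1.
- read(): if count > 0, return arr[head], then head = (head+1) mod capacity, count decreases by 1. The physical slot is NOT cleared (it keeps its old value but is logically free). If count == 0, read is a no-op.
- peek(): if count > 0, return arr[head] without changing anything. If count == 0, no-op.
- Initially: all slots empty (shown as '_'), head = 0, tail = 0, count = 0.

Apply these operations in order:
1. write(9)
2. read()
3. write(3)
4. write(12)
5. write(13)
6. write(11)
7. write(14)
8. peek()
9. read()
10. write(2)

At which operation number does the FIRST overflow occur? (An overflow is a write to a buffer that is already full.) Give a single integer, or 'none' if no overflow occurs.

After op 1 (write(9)): arr=[9 _ _ _] head=0 tail=1 count=1
After op 2 (read()): arr=[9 _ _ _] head=1 tail=1 count=0
After op 3 (write(3)): arr=[9 3 _ _] head=1 tail=2 count=1
After op 4 (write(12)): arr=[9 3 12 _] head=1 tail=3 count=2
After op 5 (write(13)): arr=[9 3 12 13] head=1 tail=0 count=3
After op 6 (write(11)): arr=[11 3 12 13] head=1 tail=1 count=4
After op 7 (write(14)): arr=[11 14 12 13] head=2 tail=2 count=4
After op 8 (peek()): arr=[11 14 12 13] head=2 tail=2 count=4
After op 9 (read()): arr=[11 14 12 13] head=3 tail=2 count=3
After op 10 (write(2)): arr=[11 14 2 13] head=3 tail=3 count=4

Answer: 7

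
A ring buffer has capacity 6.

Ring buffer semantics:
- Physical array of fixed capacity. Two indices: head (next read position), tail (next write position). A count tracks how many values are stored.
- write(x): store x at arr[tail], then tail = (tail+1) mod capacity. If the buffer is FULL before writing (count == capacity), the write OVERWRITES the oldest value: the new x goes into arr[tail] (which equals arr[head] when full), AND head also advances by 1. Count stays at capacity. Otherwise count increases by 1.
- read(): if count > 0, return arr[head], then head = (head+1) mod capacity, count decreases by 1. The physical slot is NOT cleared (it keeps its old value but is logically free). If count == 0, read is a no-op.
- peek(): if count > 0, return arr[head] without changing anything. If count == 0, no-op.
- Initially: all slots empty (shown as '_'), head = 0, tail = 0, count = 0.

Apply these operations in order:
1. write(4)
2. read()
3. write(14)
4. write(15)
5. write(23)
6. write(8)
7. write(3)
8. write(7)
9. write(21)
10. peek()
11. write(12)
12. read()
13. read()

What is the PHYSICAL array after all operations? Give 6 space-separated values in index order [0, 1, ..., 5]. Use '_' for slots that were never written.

Answer: 7 21 12 23 8 3

Derivation:
After op 1 (write(4)): arr=[4 _ _ _ _ _] head=0 tail=1 count=1
After op 2 (read()): arr=[4 _ _ _ _ _] head=1 tail=1 count=0
After op 3 (write(14)): arr=[4 14 _ _ _ _] head=1 tail=2 count=1
After op 4 (write(15)): arr=[4 14 15 _ _ _] head=1 tail=3 count=2
After op 5 (write(23)): arr=[4 14 15 23 _ _] head=1 tail=4 count=3
After op 6 (write(8)): arr=[4 14 15 23 8 _] head=1 tail=5 count=4
After op 7 (write(3)): arr=[4 14 15 23 8 3] head=1 tail=0 count=5
After op 8 (write(7)): arr=[7 14 15 23 8 3] head=1 tail=1 count=6
After op 9 (write(21)): arr=[7 21 15 23 8 3] head=2 tail=2 count=6
After op 10 (peek()): arr=[7 21 15 23 8 3] head=2 tail=2 count=6
After op 11 (write(12)): arr=[7 21 12 23 8 3] head=3 tail=3 count=6
After op 12 (read()): arr=[7 21 12 23 8 3] head=4 tail=3 count=5
After op 13 (read()): arr=[7 21 12 23 8 3] head=5 tail=3 count=4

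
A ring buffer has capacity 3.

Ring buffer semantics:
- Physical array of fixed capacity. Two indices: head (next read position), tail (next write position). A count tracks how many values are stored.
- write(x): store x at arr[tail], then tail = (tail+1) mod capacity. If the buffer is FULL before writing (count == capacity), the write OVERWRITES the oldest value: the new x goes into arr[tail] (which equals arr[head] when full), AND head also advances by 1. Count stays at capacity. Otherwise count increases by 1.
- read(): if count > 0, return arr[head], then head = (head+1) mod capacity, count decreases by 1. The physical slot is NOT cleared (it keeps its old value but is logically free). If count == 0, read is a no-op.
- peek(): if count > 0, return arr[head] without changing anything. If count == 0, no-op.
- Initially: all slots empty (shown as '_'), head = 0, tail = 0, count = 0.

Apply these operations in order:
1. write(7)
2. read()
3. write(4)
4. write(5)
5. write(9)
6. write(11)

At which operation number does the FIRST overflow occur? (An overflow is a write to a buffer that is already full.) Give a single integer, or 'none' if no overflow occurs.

After op 1 (write(7)): arr=[7 _ _] head=0 tail=1 count=1
After op 2 (read()): arr=[7 _ _] head=1 tail=1 count=0
After op 3 (write(4)): arr=[7 4 _] head=1 tail=2 count=1
After op 4 (write(5)): arr=[7 4 5] head=1 tail=0 count=2
After op 5 (write(9)): arr=[9 4 5] head=1 tail=1 count=3
After op 6 (write(11)): arr=[9 11 5] head=2 tail=2 count=3

Answer: 6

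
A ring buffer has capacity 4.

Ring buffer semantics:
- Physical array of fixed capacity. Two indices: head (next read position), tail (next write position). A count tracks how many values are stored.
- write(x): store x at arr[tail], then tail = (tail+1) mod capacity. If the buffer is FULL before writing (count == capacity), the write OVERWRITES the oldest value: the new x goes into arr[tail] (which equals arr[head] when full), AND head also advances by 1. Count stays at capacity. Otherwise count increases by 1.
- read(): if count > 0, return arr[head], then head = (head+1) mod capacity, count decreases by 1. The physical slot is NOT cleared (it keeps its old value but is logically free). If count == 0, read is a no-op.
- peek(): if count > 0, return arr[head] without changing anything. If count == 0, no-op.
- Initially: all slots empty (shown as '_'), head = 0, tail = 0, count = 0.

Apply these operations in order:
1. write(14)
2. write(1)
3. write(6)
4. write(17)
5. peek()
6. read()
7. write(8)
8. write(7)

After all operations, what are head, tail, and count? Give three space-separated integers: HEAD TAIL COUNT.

Answer: 2 2 4

Derivation:
After op 1 (write(14)): arr=[14 _ _ _] head=0 tail=1 count=1
After op 2 (write(1)): arr=[14 1 _ _] head=0 tail=2 count=2
After op 3 (write(6)): arr=[14 1 6 _] head=0 tail=3 count=3
After op 4 (write(17)): arr=[14 1 6 17] head=0 tail=0 count=4
After op 5 (peek()): arr=[14 1 6 17] head=0 tail=0 count=4
After op 6 (read()): arr=[14 1 6 17] head=1 tail=0 count=3
After op 7 (write(8)): arr=[8 1 6 17] head=1 tail=1 count=4
After op 8 (write(7)): arr=[8 7 6 17] head=2 tail=2 count=4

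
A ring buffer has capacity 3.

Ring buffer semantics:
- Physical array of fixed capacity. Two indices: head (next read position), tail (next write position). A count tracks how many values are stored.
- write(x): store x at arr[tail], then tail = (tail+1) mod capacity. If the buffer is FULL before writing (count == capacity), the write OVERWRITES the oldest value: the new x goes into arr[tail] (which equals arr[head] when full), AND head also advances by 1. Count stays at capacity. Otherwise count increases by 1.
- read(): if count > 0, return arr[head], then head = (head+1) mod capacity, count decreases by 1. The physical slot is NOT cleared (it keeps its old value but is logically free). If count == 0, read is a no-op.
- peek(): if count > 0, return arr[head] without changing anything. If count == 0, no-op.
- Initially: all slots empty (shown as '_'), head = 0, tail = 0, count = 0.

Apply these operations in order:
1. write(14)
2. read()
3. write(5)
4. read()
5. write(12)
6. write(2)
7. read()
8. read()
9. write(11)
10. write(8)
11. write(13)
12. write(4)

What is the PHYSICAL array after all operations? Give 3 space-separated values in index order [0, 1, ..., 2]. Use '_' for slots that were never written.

After op 1 (write(14)): arr=[14 _ _] head=0 tail=1 count=1
After op 2 (read()): arr=[14 _ _] head=1 tail=1 count=0
After op 3 (write(5)): arr=[14 5 _] head=1 tail=2 count=1
After op 4 (read()): arr=[14 5 _] head=2 tail=2 count=0
After op 5 (write(12)): arr=[14 5 12] head=2 tail=0 count=1
After op 6 (write(2)): arr=[2 5 12] head=2 tail=1 count=2
After op 7 (read()): arr=[2 5 12] head=0 tail=1 count=1
After op 8 (read()): arr=[2 5 12] head=1 tail=1 count=0
After op 9 (write(11)): arr=[2 11 12] head=1 tail=2 count=1
After op 10 (write(8)): arr=[2 11 8] head=1 tail=0 count=2
After op 11 (write(13)): arr=[13 11 8] head=1 tail=1 count=3
After op 12 (write(4)): arr=[13 4 8] head=2 tail=2 count=3

Answer: 13 4 8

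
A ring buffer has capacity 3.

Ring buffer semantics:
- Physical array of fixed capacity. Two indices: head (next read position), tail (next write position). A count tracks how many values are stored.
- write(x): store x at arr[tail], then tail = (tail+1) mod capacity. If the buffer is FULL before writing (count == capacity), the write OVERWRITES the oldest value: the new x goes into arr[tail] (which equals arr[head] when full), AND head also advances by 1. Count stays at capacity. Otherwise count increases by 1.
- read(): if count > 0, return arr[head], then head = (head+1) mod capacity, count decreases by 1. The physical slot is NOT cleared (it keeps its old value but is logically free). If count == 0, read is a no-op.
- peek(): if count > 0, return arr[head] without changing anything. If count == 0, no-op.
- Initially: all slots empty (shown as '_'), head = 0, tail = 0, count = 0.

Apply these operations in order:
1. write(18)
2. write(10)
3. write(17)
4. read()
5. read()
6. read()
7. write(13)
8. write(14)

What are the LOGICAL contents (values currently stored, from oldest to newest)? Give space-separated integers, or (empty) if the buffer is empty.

After op 1 (write(18)): arr=[18 _ _] head=0 tail=1 count=1
After op 2 (write(10)): arr=[18 10 _] head=0 tail=2 count=2
After op 3 (write(17)): arr=[18 10 17] head=0 tail=0 count=3
After op 4 (read()): arr=[18 10 17] head=1 tail=0 count=2
After op 5 (read()): arr=[18 10 17] head=2 tail=0 count=1
After op 6 (read()): arr=[18 10 17] head=0 tail=0 count=0
After op 7 (write(13)): arr=[13 10 17] head=0 tail=1 count=1
After op 8 (write(14)): arr=[13 14 17] head=0 tail=2 count=2

Answer: 13 14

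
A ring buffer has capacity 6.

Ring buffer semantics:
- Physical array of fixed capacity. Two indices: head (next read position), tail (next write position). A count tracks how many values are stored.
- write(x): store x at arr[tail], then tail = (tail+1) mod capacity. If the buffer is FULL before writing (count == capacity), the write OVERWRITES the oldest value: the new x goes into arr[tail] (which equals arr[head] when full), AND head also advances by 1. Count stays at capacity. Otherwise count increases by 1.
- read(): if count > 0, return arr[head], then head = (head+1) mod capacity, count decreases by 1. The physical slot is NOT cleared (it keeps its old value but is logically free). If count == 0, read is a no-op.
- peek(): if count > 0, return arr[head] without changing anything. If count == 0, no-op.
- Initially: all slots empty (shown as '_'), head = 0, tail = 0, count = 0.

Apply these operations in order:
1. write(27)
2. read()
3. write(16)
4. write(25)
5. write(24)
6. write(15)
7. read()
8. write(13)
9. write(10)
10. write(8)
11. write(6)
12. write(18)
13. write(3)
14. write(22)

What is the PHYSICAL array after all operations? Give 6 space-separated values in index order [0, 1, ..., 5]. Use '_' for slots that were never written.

Answer: 10 8 6 18 3 22

Derivation:
After op 1 (write(27)): arr=[27 _ _ _ _ _] head=0 tail=1 count=1
After op 2 (read()): arr=[27 _ _ _ _ _] head=1 tail=1 count=0
After op 3 (write(16)): arr=[27 16 _ _ _ _] head=1 tail=2 count=1
After op 4 (write(25)): arr=[27 16 25 _ _ _] head=1 tail=3 count=2
After op 5 (write(24)): arr=[27 16 25 24 _ _] head=1 tail=4 count=3
After op 6 (write(15)): arr=[27 16 25 24 15 _] head=1 tail=5 count=4
After op 7 (read()): arr=[27 16 25 24 15 _] head=2 tail=5 count=3
After op 8 (write(13)): arr=[27 16 25 24 15 13] head=2 tail=0 count=4
After op 9 (write(10)): arr=[10 16 25 24 15 13] head=2 tail=1 count=5
After op 10 (write(8)): arr=[10 8 25 24 15 13] head=2 tail=2 count=6
After op 11 (write(6)): arr=[10 8 6 24 15 13] head=3 tail=3 count=6
After op 12 (write(18)): arr=[10 8 6 18 15 13] head=4 tail=4 count=6
After op 13 (write(3)): arr=[10 8 6 18 3 13] head=5 tail=5 count=6
After op 14 (write(22)): arr=[10 8 6 18 3 22] head=0 tail=0 count=6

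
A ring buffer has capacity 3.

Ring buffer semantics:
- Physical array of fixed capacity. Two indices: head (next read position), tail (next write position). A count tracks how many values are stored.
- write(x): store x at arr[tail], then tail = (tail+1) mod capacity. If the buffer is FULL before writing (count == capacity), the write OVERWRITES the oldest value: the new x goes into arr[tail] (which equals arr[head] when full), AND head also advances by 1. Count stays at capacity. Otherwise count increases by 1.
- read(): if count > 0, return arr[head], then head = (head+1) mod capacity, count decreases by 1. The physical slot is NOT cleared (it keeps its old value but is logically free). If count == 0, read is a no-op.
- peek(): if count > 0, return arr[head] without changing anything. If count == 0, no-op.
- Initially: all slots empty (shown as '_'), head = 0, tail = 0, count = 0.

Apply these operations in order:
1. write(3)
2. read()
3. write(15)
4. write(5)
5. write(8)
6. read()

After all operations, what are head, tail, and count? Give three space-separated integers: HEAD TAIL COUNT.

After op 1 (write(3)): arr=[3 _ _] head=0 tail=1 count=1
After op 2 (read()): arr=[3 _ _] head=1 tail=1 count=0
After op 3 (write(15)): arr=[3 15 _] head=1 tail=2 count=1
After op 4 (write(5)): arr=[3 15 5] head=1 tail=0 count=2
After op 5 (write(8)): arr=[8 15 5] head=1 tail=1 count=3
After op 6 (read()): arr=[8 15 5] head=2 tail=1 count=2

Answer: 2 1 2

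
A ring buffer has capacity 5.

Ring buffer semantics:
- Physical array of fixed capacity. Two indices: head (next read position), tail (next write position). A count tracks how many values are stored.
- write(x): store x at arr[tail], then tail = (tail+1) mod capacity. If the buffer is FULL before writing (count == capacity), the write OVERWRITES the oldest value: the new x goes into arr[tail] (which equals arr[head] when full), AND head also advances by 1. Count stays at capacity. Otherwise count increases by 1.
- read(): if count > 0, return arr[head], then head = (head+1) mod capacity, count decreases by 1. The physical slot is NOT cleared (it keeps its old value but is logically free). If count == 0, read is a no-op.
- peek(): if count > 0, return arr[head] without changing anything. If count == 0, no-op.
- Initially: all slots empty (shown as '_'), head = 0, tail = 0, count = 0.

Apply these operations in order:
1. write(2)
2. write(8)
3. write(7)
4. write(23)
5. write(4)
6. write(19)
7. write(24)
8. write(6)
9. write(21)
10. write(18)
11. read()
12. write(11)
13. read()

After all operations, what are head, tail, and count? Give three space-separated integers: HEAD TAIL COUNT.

Answer: 2 1 4

Derivation:
After op 1 (write(2)): arr=[2 _ _ _ _] head=0 tail=1 count=1
After op 2 (write(8)): arr=[2 8 _ _ _] head=0 tail=2 count=2
After op 3 (write(7)): arr=[2 8 7 _ _] head=0 tail=3 count=3
After op 4 (write(23)): arr=[2 8 7 23 _] head=0 tail=4 count=4
After op 5 (write(4)): arr=[2 8 7 23 4] head=0 tail=0 count=5
After op 6 (write(19)): arr=[19 8 7 23 4] head=1 tail=1 count=5
After op 7 (write(24)): arr=[19 24 7 23 4] head=2 tail=2 count=5
After op 8 (write(6)): arr=[19 24 6 23 4] head=3 tail=3 count=5
After op 9 (write(21)): arr=[19 24 6 21 4] head=4 tail=4 count=5
After op 10 (write(18)): arr=[19 24 6 21 18] head=0 tail=0 count=5
After op 11 (read()): arr=[19 24 6 21 18] head=1 tail=0 count=4
After op 12 (write(11)): arr=[11 24 6 21 18] head=1 tail=1 count=5
After op 13 (read()): arr=[11 24 6 21 18] head=2 tail=1 count=4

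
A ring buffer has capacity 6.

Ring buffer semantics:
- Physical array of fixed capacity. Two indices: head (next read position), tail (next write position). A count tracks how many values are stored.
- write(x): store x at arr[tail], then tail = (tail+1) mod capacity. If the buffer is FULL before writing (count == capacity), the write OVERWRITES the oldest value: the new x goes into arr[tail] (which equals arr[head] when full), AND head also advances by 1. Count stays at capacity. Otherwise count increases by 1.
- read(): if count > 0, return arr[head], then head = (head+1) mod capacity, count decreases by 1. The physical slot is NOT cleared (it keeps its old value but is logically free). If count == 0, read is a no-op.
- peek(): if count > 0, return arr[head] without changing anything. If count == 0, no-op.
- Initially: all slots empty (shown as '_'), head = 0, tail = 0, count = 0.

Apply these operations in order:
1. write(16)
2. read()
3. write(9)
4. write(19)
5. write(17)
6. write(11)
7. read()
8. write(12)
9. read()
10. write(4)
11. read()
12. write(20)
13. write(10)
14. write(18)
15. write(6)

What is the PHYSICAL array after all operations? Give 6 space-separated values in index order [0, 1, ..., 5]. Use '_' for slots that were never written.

After op 1 (write(16)): arr=[16 _ _ _ _ _] head=0 tail=1 count=1
After op 2 (read()): arr=[16 _ _ _ _ _] head=1 tail=1 count=0
After op 3 (write(9)): arr=[16 9 _ _ _ _] head=1 tail=2 count=1
After op 4 (write(19)): arr=[16 9 19 _ _ _] head=1 tail=3 count=2
After op 5 (write(17)): arr=[16 9 19 17 _ _] head=1 tail=4 count=3
After op 6 (write(11)): arr=[16 9 19 17 11 _] head=1 tail=5 count=4
After op 7 (read()): arr=[16 9 19 17 11 _] head=2 tail=5 count=3
After op 8 (write(12)): arr=[16 9 19 17 11 12] head=2 tail=0 count=4
After op 9 (read()): arr=[16 9 19 17 11 12] head=3 tail=0 count=3
After op 10 (write(4)): arr=[4 9 19 17 11 12] head=3 tail=1 count=4
After op 11 (read()): arr=[4 9 19 17 11 12] head=4 tail=1 count=3
After op 12 (write(20)): arr=[4 20 19 17 11 12] head=4 tail=2 count=4
After op 13 (write(10)): arr=[4 20 10 17 11 12] head=4 tail=3 count=5
After op 14 (write(18)): arr=[4 20 10 18 11 12] head=4 tail=4 count=6
After op 15 (write(6)): arr=[4 20 10 18 6 12] head=5 tail=5 count=6

Answer: 4 20 10 18 6 12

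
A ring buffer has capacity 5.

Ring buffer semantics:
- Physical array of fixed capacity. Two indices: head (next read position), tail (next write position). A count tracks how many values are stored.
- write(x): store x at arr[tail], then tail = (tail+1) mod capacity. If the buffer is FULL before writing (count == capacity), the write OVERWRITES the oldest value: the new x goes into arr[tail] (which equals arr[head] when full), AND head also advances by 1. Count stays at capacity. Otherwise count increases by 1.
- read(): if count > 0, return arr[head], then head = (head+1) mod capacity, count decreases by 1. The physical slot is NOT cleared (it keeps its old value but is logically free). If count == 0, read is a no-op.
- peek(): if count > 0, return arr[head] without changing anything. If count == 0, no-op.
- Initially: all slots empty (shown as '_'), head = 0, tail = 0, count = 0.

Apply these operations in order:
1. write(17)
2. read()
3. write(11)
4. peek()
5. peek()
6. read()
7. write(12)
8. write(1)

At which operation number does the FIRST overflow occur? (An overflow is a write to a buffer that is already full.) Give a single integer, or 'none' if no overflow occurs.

After op 1 (write(17)): arr=[17 _ _ _ _] head=0 tail=1 count=1
After op 2 (read()): arr=[17 _ _ _ _] head=1 tail=1 count=0
After op 3 (write(11)): arr=[17 11 _ _ _] head=1 tail=2 count=1
After op 4 (peek()): arr=[17 11 _ _ _] head=1 tail=2 count=1
After op 5 (peek()): arr=[17 11 _ _ _] head=1 tail=2 count=1
After op 6 (read()): arr=[17 11 _ _ _] head=2 tail=2 count=0
After op 7 (write(12)): arr=[17 11 12 _ _] head=2 tail=3 count=1
After op 8 (write(1)): arr=[17 11 12 1 _] head=2 tail=4 count=2

Answer: none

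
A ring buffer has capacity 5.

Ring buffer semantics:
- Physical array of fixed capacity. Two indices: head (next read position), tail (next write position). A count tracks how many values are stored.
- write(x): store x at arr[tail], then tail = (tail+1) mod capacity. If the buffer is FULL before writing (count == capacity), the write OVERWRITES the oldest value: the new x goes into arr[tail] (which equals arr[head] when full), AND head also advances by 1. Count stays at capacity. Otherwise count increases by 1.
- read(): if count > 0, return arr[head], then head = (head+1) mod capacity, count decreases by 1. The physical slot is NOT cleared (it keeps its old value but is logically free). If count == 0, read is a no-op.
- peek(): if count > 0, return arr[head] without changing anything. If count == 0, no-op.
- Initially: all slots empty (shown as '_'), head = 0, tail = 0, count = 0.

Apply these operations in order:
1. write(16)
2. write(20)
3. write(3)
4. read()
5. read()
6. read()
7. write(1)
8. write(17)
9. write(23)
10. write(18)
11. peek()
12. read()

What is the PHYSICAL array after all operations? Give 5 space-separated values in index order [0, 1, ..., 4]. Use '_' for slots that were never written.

Answer: 23 18 3 1 17

Derivation:
After op 1 (write(16)): arr=[16 _ _ _ _] head=0 tail=1 count=1
After op 2 (write(20)): arr=[16 20 _ _ _] head=0 tail=2 count=2
After op 3 (write(3)): arr=[16 20 3 _ _] head=0 tail=3 count=3
After op 4 (read()): arr=[16 20 3 _ _] head=1 tail=3 count=2
After op 5 (read()): arr=[16 20 3 _ _] head=2 tail=3 count=1
After op 6 (read()): arr=[16 20 3 _ _] head=3 tail=3 count=0
After op 7 (write(1)): arr=[16 20 3 1 _] head=3 tail=4 count=1
After op 8 (write(17)): arr=[16 20 3 1 17] head=3 tail=0 count=2
After op 9 (write(23)): arr=[23 20 3 1 17] head=3 tail=1 count=3
After op 10 (write(18)): arr=[23 18 3 1 17] head=3 tail=2 count=4
After op 11 (peek()): arr=[23 18 3 1 17] head=3 tail=2 count=4
After op 12 (read()): arr=[23 18 3 1 17] head=4 tail=2 count=3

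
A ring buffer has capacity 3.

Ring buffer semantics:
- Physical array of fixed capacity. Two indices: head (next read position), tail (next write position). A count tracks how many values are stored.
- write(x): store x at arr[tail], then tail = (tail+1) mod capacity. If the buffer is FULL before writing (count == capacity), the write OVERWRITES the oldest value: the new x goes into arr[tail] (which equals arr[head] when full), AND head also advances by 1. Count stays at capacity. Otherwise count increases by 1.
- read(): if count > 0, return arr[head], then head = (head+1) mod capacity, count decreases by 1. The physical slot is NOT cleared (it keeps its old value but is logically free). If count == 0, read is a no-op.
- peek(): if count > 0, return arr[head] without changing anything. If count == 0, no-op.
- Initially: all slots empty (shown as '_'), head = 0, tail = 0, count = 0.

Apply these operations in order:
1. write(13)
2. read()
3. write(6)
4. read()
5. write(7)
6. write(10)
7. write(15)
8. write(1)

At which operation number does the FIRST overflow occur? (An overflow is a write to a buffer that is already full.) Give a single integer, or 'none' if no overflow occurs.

Answer: 8

Derivation:
After op 1 (write(13)): arr=[13 _ _] head=0 tail=1 count=1
After op 2 (read()): arr=[13 _ _] head=1 tail=1 count=0
After op 3 (write(6)): arr=[13 6 _] head=1 tail=2 count=1
After op 4 (read()): arr=[13 6 _] head=2 tail=2 count=0
After op 5 (write(7)): arr=[13 6 7] head=2 tail=0 count=1
After op 6 (write(10)): arr=[10 6 7] head=2 tail=1 count=2
After op 7 (write(15)): arr=[10 15 7] head=2 tail=2 count=3
After op 8 (write(1)): arr=[10 15 1] head=0 tail=0 count=3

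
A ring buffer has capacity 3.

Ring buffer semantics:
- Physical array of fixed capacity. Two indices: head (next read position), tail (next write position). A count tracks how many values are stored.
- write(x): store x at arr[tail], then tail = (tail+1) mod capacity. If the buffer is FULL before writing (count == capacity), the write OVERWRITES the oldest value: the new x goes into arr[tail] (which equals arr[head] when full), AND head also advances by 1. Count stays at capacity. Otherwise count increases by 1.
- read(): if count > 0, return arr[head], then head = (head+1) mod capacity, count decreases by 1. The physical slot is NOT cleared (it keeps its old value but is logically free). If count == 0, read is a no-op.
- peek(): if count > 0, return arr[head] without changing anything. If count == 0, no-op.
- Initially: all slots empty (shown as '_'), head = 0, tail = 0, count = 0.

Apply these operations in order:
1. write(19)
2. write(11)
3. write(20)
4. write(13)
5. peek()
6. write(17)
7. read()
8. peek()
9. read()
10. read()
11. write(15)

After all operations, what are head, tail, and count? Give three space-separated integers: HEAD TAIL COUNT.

After op 1 (write(19)): arr=[19 _ _] head=0 tail=1 count=1
After op 2 (write(11)): arr=[19 11 _] head=0 tail=2 count=2
After op 3 (write(20)): arr=[19 11 20] head=0 tail=0 count=3
After op 4 (write(13)): arr=[13 11 20] head=1 tail=1 count=3
After op 5 (peek()): arr=[13 11 20] head=1 tail=1 count=3
After op 6 (write(17)): arr=[13 17 20] head=2 tail=2 count=3
After op 7 (read()): arr=[13 17 20] head=0 tail=2 count=2
After op 8 (peek()): arr=[13 17 20] head=0 tail=2 count=2
After op 9 (read()): arr=[13 17 20] head=1 tail=2 count=1
After op 10 (read()): arr=[13 17 20] head=2 tail=2 count=0
After op 11 (write(15)): arr=[13 17 15] head=2 tail=0 count=1

Answer: 2 0 1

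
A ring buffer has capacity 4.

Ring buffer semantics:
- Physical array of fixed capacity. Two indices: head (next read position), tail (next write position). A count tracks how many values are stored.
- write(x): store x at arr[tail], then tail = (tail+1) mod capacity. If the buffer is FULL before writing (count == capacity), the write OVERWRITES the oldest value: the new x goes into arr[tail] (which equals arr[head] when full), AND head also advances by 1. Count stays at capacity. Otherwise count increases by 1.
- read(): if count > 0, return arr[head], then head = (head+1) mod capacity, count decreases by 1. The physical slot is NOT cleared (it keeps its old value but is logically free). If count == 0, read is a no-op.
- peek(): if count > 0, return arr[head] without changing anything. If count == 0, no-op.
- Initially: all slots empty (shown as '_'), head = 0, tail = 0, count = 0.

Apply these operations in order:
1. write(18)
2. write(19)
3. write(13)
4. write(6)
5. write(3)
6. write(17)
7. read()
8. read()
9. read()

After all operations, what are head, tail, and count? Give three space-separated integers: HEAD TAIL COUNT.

Answer: 1 2 1

Derivation:
After op 1 (write(18)): arr=[18 _ _ _] head=0 tail=1 count=1
After op 2 (write(19)): arr=[18 19 _ _] head=0 tail=2 count=2
After op 3 (write(13)): arr=[18 19 13 _] head=0 tail=3 count=3
After op 4 (write(6)): arr=[18 19 13 6] head=0 tail=0 count=4
After op 5 (write(3)): arr=[3 19 13 6] head=1 tail=1 count=4
After op 6 (write(17)): arr=[3 17 13 6] head=2 tail=2 count=4
After op 7 (read()): arr=[3 17 13 6] head=3 tail=2 count=3
After op 8 (read()): arr=[3 17 13 6] head=0 tail=2 count=2
After op 9 (read()): arr=[3 17 13 6] head=1 tail=2 count=1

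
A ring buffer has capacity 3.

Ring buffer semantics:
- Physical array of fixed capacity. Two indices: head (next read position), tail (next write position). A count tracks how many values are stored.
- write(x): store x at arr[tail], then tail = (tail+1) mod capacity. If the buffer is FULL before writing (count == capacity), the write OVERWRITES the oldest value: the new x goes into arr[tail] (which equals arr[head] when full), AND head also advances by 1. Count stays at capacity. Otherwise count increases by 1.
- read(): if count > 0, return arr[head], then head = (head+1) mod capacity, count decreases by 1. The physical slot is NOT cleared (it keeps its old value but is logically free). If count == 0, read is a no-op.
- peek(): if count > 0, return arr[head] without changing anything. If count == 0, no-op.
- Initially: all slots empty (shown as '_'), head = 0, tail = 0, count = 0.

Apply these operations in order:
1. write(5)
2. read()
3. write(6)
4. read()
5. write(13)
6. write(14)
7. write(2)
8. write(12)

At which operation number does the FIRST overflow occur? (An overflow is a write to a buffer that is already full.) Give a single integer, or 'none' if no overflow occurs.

Answer: 8

Derivation:
After op 1 (write(5)): arr=[5 _ _] head=0 tail=1 count=1
After op 2 (read()): arr=[5 _ _] head=1 tail=1 count=0
After op 3 (write(6)): arr=[5 6 _] head=1 tail=2 count=1
After op 4 (read()): arr=[5 6 _] head=2 tail=2 count=0
After op 5 (write(13)): arr=[5 6 13] head=2 tail=0 count=1
After op 6 (write(14)): arr=[14 6 13] head=2 tail=1 count=2
After op 7 (write(2)): arr=[14 2 13] head=2 tail=2 count=3
After op 8 (write(12)): arr=[14 2 12] head=0 tail=0 count=3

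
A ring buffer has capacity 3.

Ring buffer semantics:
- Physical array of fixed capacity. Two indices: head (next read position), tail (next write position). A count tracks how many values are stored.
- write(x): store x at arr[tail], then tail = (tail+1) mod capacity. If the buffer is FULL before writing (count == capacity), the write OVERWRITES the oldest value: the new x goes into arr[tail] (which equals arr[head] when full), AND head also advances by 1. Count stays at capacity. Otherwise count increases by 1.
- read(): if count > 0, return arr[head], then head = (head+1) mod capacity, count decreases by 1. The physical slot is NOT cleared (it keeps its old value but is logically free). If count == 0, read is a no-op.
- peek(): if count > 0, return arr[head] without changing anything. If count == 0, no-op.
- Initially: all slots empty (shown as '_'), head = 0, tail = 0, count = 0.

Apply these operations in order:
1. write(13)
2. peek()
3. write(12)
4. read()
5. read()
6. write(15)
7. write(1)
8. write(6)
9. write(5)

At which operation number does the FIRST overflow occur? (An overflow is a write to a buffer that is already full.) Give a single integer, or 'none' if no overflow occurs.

After op 1 (write(13)): arr=[13 _ _] head=0 tail=1 count=1
After op 2 (peek()): arr=[13 _ _] head=0 tail=1 count=1
After op 3 (write(12)): arr=[13 12 _] head=0 tail=2 count=2
After op 4 (read()): arr=[13 12 _] head=1 tail=2 count=1
After op 5 (read()): arr=[13 12 _] head=2 tail=2 count=0
After op 6 (write(15)): arr=[13 12 15] head=2 tail=0 count=1
After op 7 (write(1)): arr=[1 12 15] head=2 tail=1 count=2
After op 8 (write(6)): arr=[1 6 15] head=2 tail=2 count=3
After op 9 (write(5)): arr=[1 6 5] head=0 tail=0 count=3

Answer: 9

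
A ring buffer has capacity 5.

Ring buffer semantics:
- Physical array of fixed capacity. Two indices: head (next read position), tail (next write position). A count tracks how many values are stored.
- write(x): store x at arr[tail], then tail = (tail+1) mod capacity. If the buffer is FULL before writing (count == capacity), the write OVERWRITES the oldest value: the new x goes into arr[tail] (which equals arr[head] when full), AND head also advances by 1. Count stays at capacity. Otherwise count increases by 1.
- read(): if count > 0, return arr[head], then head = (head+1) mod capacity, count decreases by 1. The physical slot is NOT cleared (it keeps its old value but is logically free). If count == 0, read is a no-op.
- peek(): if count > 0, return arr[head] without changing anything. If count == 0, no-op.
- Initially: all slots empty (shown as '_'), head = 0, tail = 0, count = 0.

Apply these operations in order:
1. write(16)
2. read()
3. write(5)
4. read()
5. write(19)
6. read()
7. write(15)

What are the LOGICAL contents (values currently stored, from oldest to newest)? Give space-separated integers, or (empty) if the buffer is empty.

Answer: 15

Derivation:
After op 1 (write(16)): arr=[16 _ _ _ _] head=0 tail=1 count=1
After op 2 (read()): arr=[16 _ _ _ _] head=1 tail=1 count=0
After op 3 (write(5)): arr=[16 5 _ _ _] head=1 tail=2 count=1
After op 4 (read()): arr=[16 5 _ _ _] head=2 tail=2 count=0
After op 5 (write(19)): arr=[16 5 19 _ _] head=2 tail=3 count=1
After op 6 (read()): arr=[16 5 19 _ _] head=3 tail=3 count=0
After op 7 (write(15)): arr=[16 5 19 15 _] head=3 tail=4 count=1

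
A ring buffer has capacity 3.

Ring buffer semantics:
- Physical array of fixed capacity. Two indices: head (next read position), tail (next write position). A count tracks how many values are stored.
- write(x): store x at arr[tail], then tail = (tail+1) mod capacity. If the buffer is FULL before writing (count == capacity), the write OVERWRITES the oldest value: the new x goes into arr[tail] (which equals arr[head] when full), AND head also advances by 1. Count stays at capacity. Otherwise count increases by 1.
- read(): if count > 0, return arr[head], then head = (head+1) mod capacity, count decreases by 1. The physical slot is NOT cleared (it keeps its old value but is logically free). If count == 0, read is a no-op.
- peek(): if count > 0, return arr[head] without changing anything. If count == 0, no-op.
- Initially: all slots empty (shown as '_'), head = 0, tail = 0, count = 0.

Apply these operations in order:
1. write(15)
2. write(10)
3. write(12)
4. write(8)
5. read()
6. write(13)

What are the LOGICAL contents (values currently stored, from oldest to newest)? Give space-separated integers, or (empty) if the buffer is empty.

Answer: 12 8 13

Derivation:
After op 1 (write(15)): arr=[15 _ _] head=0 tail=1 count=1
After op 2 (write(10)): arr=[15 10 _] head=0 tail=2 count=2
After op 3 (write(12)): arr=[15 10 12] head=0 tail=0 count=3
After op 4 (write(8)): arr=[8 10 12] head=1 tail=1 count=3
After op 5 (read()): arr=[8 10 12] head=2 tail=1 count=2
After op 6 (write(13)): arr=[8 13 12] head=2 tail=2 count=3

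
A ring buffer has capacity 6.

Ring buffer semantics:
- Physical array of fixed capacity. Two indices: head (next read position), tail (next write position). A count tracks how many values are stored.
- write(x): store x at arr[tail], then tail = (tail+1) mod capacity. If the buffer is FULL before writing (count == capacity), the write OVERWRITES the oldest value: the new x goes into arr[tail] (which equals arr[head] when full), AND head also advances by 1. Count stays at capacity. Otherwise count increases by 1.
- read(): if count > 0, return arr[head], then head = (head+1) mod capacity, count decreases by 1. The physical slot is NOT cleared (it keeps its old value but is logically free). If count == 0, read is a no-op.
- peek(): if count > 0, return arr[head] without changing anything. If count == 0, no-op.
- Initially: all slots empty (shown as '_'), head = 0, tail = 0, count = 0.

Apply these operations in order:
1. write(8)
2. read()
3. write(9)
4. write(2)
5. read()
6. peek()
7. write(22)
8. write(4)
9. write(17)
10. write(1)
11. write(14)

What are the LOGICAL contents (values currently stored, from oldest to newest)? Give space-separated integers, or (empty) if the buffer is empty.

After op 1 (write(8)): arr=[8 _ _ _ _ _] head=0 tail=1 count=1
After op 2 (read()): arr=[8 _ _ _ _ _] head=1 tail=1 count=0
After op 3 (write(9)): arr=[8 9 _ _ _ _] head=1 tail=2 count=1
After op 4 (write(2)): arr=[8 9 2 _ _ _] head=1 tail=3 count=2
After op 5 (read()): arr=[8 9 2 _ _ _] head=2 tail=3 count=1
After op 6 (peek()): arr=[8 9 2 _ _ _] head=2 tail=3 count=1
After op 7 (write(22)): arr=[8 9 2 22 _ _] head=2 tail=4 count=2
After op 8 (write(4)): arr=[8 9 2 22 4 _] head=2 tail=5 count=3
After op 9 (write(17)): arr=[8 9 2 22 4 17] head=2 tail=0 count=4
After op 10 (write(1)): arr=[1 9 2 22 4 17] head=2 tail=1 count=5
After op 11 (write(14)): arr=[1 14 2 22 4 17] head=2 tail=2 count=6

Answer: 2 22 4 17 1 14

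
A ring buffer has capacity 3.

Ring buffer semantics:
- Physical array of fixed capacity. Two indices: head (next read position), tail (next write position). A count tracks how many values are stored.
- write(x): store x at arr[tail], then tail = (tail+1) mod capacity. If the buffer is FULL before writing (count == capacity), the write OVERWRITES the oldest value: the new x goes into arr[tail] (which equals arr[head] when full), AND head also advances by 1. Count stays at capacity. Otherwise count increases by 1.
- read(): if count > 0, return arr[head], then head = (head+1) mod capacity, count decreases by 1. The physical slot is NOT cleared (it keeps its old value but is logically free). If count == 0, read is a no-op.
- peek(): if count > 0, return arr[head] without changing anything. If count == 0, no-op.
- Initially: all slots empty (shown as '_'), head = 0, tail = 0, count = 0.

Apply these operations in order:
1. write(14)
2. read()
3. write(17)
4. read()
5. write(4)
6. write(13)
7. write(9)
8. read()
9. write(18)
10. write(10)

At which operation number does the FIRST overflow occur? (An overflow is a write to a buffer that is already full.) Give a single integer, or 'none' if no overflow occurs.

After op 1 (write(14)): arr=[14 _ _] head=0 tail=1 count=1
After op 2 (read()): arr=[14 _ _] head=1 tail=1 count=0
After op 3 (write(17)): arr=[14 17 _] head=1 tail=2 count=1
After op 4 (read()): arr=[14 17 _] head=2 tail=2 count=0
After op 5 (write(4)): arr=[14 17 4] head=2 tail=0 count=1
After op 6 (write(13)): arr=[13 17 4] head=2 tail=1 count=2
After op 7 (write(9)): arr=[13 9 4] head=2 tail=2 count=3
After op 8 (read()): arr=[13 9 4] head=0 tail=2 count=2
After op 9 (write(18)): arr=[13 9 18] head=0 tail=0 count=3
After op 10 (write(10)): arr=[10 9 18] head=1 tail=1 count=3

Answer: 10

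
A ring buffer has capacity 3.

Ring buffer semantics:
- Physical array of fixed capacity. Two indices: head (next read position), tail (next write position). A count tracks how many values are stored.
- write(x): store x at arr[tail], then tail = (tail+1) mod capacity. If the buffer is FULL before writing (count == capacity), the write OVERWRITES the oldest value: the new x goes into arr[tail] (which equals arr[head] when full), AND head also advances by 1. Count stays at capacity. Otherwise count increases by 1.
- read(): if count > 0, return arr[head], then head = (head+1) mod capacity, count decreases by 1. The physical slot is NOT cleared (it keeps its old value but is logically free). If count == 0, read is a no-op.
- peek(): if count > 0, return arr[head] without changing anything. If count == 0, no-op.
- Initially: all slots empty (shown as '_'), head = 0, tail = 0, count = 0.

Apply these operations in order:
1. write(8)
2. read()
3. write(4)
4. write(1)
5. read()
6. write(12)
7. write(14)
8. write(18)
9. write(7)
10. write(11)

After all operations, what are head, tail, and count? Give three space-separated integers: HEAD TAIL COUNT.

Answer: 2 2 3

Derivation:
After op 1 (write(8)): arr=[8 _ _] head=0 tail=1 count=1
After op 2 (read()): arr=[8 _ _] head=1 tail=1 count=0
After op 3 (write(4)): arr=[8 4 _] head=1 tail=2 count=1
After op 4 (write(1)): arr=[8 4 1] head=1 tail=0 count=2
After op 5 (read()): arr=[8 4 1] head=2 tail=0 count=1
After op 6 (write(12)): arr=[12 4 1] head=2 tail=1 count=2
After op 7 (write(14)): arr=[12 14 1] head=2 tail=2 count=3
After op 8 (write(18)): arr=[12 14 18] head=0 tail=0 count=3
After op 9 (write(7)): arr=[7 14 18] head=1 tail=1 count=3
After op 10 (write(11)): arr=[7 11 18] head=2 tail=2 count=3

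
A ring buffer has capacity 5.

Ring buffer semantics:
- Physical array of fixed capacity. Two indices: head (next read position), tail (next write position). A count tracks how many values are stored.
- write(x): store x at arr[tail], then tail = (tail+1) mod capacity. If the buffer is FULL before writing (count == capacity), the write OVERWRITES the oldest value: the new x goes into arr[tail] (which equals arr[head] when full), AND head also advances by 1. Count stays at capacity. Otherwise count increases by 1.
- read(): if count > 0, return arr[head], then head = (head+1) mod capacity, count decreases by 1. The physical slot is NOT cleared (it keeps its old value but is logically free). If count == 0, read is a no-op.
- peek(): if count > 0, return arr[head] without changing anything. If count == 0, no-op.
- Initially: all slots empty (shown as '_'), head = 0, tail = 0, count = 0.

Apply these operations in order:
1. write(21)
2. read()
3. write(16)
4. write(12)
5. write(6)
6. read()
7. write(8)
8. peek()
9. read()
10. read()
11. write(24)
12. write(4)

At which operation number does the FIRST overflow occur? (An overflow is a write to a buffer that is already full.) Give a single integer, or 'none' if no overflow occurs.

Answer: none

Derivation:
After op 1 (write(21)): arr=[21 _ _ _ _] head=0 tail=1 count=1
After op 2 (read()): arr=[21 _ _ _ _] head=1 tail=1 count=0
After op 3 (write(16)): arr=[21 16 _ _ _] head=1 tail=2 count=1
After op 4 (write(12)): arr=[21 16 12 _ _] head=1 tail=3 count=2
After op 5 (write(6)): arr=[21 16 12 6 _] head=1 tail=4 count=3
After op 6 (read()): arr=[21 16 12 6 _] head=2 tail=4 count=2
After op 7 (write(8)): arr=[21 16 12 6 8] head=2 tail=0 count=3
After op 8 (peek()): arr=[21 16 12 6 8] head=2 tail=0 count=3
After op 9 (read()): arr=[21 16 12 6 8] head=3 tail=0 count=2
After op 10 (read()): arr=[21 16 12 6 8] head=4 tail=0 count=1
After op 11 (write(24)): arr=[24 16 12 6 8] head=4 tail=1 count=2
After op 12 (write(4)): arr=[24 4 12 6 8] head=4 tail=2 count=3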